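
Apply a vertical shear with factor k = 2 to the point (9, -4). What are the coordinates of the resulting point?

Shear matrix for vertical shear with factor k = 2:
[[1, 0], [2, 1]]
Result: (9, -4) → (9, 14)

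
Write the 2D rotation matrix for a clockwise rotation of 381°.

Rotation matrix formula: [[cos θ, -sin θ], [sin θ, cos θ]]
A clockwise rotation by 381° is equivalent to a counterclockwise rotation by -381°.
For θ = -381°:
cos(-381°) = 0.9336
sin(-381°) = -0.3584
Result: [[0.9336, 0.3584], [-0.3584, 0.9336]]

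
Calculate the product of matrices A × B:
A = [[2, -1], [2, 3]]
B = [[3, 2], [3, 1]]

Matrix multiplication:
C[0][0] = 2×3 + -1×3 = 3
C[0][1] = 2×2 + -1×1 = 3
C[1][0] = 2×3 + 3×3 = 15
C[1][1] = 2×2 + 3×1 = 7
Result: [[3, 3], [15, 7]]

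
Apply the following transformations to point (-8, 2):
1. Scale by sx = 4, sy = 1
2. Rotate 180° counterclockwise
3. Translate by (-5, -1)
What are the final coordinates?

Step 1: Scale → (-32, 2)
Step 2: Rotate 180° → (32, -2)
Step 3: Translate → (27, -3)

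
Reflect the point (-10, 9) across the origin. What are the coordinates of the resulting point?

Reflection across origin: (-10, 9) → (10, -9)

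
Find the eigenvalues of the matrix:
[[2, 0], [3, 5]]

Characteristic equation: det(A - λI) = 0
λ² - (trace)λ + (det) = 0
trace = 2 + 5 = 7, det = (2)(5) - (0)(3) = 10
λ² - (7)λ + (10) = 0
λ = (7 ± √((7)² - 4·(10))) / 2 = (7 ± √9) / 2
Solving: λ = 2, 5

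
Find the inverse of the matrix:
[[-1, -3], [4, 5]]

For [[a,b],[c,d]], inverse = (1/det)·[[d,-b],[-c,a]]
det = (-1)(5) - (-3)(4) = -5 - -12 = 7
Inverse = (1/7)·[[5, 3], [-4, -1]]
= [[5/7, 3/7], [-4/7, -1/7]]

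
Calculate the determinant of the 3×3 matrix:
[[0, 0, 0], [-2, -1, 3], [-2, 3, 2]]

Expansion along first row:
det = 0·det([[-1,3],[3,2]]) - 0·det([[-2,3],[-2,2]]) + 0·det([[-2,-1],[-2,3]])
    = 0·(-1·2 - 3·3) - 0·(-2·2 - 3·-2) + 0·(-2·3 - -1·-2)
    = 0·-11 - 0·2 + 0·-8
    = 0 + 0 + 0 = 0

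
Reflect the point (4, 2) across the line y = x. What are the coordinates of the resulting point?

Reflection across line y = x: (4, 2) → (2, 4)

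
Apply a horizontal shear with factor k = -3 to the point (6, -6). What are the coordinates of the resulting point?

Shear matrix for horizontal shear with factor k = -3:
[[1, -3], [0, 1]]
Result: (6, -6) → (24, -6)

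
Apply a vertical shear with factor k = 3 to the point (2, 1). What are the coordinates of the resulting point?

Shear matrix for vertical shear with factor k = 3:
[[1, 0], [3, 1]]
Result: (2, 1) → (2, 7)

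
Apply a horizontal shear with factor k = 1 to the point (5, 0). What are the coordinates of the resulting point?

Shear matrix for horizontal shear with factor k = 1:
[[1, 1], [0, 1]]
Result: (5, 0) → (5, 0)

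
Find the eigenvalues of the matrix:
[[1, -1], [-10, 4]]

Characteristic equation: det(A - λI) = 0
λ² - (trace)λ + (det) = 0
trace = 1 + 4 = 5, det = (1)(4) - (-1)(-10) = -6
λ² - (5)λ + (-6) = 0
λ = (5 ± √((5)² - 4·(-6))) / 2 = (5 ± √49) / 2
Solving: λ = -1, 6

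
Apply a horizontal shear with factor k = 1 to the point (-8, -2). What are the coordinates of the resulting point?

Shear matrix for horizontal shear with factor k = 1:
[[1, 1], [0, 1]]
Result: (-8, -2) → (-10, -2)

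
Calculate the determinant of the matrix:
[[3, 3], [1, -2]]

For a 2×2 matrix [[a, b], [c, d]], det = ad - bc
det = (3)(-2) - (3)(1) = -6 - 3 = -9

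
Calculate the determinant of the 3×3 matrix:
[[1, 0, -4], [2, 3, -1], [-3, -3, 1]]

Expansion along first row:
det = 1·det([[3,-1],[-3,1]]) - 0·det([[2,-1],[-3,1]]) + -4·det([[2,3],[-3,-3]])
    = 1·(3·1 - -1·-3) - 0·(2·1 - -1·-3) + -4·(2·-3 - 3·-3)
    = 1·0 - 0·-1 + -4·3
    = 0 + 0 + -12 = -12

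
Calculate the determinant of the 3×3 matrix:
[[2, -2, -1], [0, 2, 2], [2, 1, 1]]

Expansion along first row:
det = 2·det([[2,2],[1,1]]) - -2·det([[0,2],[2,1]]) + -1·det([[0,2],[2,1]])
    = 2·(2·1 - 2·1) - -2·(0·1 - 2·2) + -1·(0·1 - 2·2)
    = 2·0 - -2·-4 + -1·-4
    = 0 + -8 + 4 = -4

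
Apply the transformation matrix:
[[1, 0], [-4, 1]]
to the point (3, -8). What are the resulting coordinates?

Matrix multiplication:
[[1, 0], [-4, 1]] × [3, -8]ᵀ
= [(1)(3) + (0)(-8), (-4)(3) + (1)(-8)]ᵀ
= [3, -20]ᵀ
Result: (3, -20)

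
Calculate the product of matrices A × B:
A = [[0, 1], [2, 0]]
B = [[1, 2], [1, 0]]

Matrix multiplication:
C[0][0] = 0×1 + 1×1 = 1
C[0][1] = 0×2 + 1×0 = 0
C[1][0] = 2×1 + 0×1 = 2
C[1][1] = 2×2 + 0×0 = 4
Result: [[1, 0], [2, 4]]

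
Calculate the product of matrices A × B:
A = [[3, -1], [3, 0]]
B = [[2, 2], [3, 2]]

Matrix multiplication:
C[0][0] = 3×2 + -1×3 = 3
C[0][1] = 3×2 + -1×2 = 4
C[1][0] = 3×2 + 0×3 = 6
C[1][1] = 3×2 + 0×2 = 6
Result: [[3, 4], [6, 6]]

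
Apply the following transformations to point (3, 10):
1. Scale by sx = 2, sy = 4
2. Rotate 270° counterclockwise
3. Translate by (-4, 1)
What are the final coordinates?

Step 1: Scale → (6, 40)
Step 2: Rotate 270° → (40, -6)
Step 3: Translate → (36, -5)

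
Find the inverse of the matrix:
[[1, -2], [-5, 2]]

For [[a,b],[c,d]], inverse = (1/det)·[[d,-b],[-c,a]]
det = (1)(2) - (-2)(-5) = 2 - 10 = -8
Inverse = (1/-8)·[[2, 2], [5, 1]]
= [[-1/4, -1/4], [-5/8, -1/8]]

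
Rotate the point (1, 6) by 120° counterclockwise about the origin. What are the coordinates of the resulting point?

Rotation matrix for 120°: [[cos 120°, -sin 120°], [sin 120°, cos 120°]] ≈ [[-0.500000, -0.866025], [0.866025, -0.500000]]
[[-0.500000, -0.866025], [0.866025, -0.500000]] × [1, 6]ᵀ ≈ [-5.6962, -2.1340]ᵀ
Result: (-5.6962, -2.1340)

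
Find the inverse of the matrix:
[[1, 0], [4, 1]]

For [[a,b],[c,d]], inverse = (1/det)·[[d,-b],[-c,a]]
det = (1)(1) - (0)(4) = 1 - 0 = 1
Inverse = [[1, 0], [-4, 1]]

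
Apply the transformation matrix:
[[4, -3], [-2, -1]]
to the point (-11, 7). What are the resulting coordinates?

Matrix multiplication:
[[4, -3], [-2, -1]] × [-11, 7]ᵀ
= [(4)(-11) + (-3)(7), (-2)(-11) + (-1)(7)]ᵀ
= [-65, 15]ᵀ
Result: (-65, 15)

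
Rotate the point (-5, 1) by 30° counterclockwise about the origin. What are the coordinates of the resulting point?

Rotation matrix for 30°: [[cos 30°, -sin 30°], [sin 30°, cos 30°]] ≈ [[0.866025, -0.500000], [0.500000, 0.866025]]
[[0.866025, -0.500000], [0.500000, 0.866025]] × [-5, 1]ᵀ ≈ [-4.8301, -1.6340]ᵀ
Result: (-4.8301, -1.6340)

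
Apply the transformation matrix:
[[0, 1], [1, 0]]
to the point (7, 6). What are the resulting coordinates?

Matrix multiplication:
[[0, 1], [1, 0]] × [7, 6]ᵀ
= [(0)(7) + (1)(6), (1)(7) + (0)(6)]ᵀ
= [6, 7]ᵀ
Result: (6, 7)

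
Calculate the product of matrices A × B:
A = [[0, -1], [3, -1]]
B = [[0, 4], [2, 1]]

Matrix multiplication:
C[0][0] = 0×0 + -1×2 = -2
C[0][1] = 0×4 + -1×1 = -1
C[1][0] = 3×0 + -1×2 = -2
C[1][1] = 3×4 + -1×1 = 11
Result: [[-2, -1], [-2, 11]]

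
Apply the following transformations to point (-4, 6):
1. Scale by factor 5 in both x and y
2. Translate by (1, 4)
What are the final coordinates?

Step 1: Scale (-4, 6) by 5 → (-20, 30)
Step 2: Translate by (1, 4) → (-19, 34)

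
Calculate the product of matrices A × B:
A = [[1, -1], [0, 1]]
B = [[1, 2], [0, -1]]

Matrix multiplication:
C[0][0] = 1×1 + -1×0 = 1
C[0][1] = 1×2 + -1×-1 = 3
C[1][0] = 0×1 + 1×0 = 0
C[1][1] = 0×2 + 1×-1 = -1
Result: [[1, 3], [0, -1]]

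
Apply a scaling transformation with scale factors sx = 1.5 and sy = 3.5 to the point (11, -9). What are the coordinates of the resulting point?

Scaling matrix:
[[1.50, 0], [0, 3.50]]
Result: (11 × 1.5, -9 × 3.5) = (16.5, -31.5)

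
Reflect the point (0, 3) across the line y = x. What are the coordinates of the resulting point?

Reflection across line y = x: (0, 3) → (3, 0)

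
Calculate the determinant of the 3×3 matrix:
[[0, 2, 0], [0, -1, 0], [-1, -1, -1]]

Expansion along first row:
det = 0·det([[-1,0],[-1,-1]]) - 2·det([[0,0],[-1,-1]]) + 0·det([[0,-1],[-1,-1]])
    = 0·(-1·-1 - 0·-1) - 2·(0·-1 - 0·-1) + 0·(0·-1 - -1·-1)
    = 0·1 - 2·0 + 0·-1
    = 0 + 0 + 0 = 0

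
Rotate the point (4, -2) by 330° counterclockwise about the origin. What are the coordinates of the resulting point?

Rotation matrix for 330°: [[cos 330°, -sin 330°], [sin 330°, cos 330°]] ≈ [[0.866025, 0.500000], [-0.500000, 0.866025]]
[[0.866025, 0.500000], [-0.500000, 0.866025]] × [4, -2]ᵀ ≈ [2.4641, -3.7321]ᵀ
Result: (2.4641, -3.7321)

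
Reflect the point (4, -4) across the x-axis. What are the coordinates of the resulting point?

Reflection across x-axis: (4, -4) → (4, 4)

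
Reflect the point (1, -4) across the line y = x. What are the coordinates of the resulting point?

Reflection across line y = x: (1, -4) → (-4, 1)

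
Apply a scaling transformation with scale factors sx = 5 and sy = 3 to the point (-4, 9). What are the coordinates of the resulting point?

Scaling matrix:
[[5, 0], [0, 3]]
Result: (-4 × 5, 9 × 3) = (-20, 27)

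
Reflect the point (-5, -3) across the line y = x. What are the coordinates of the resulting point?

Reflection across line y = x: (-5, -3) → (-3, -5)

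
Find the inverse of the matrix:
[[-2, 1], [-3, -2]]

For [[a,b],[c,d]], inverse = (1/det)·[[d,-b],[-c,a]]
det = (-2)(-2) - (1)(-3) = 4 - -3 = 7
Inverse = (1/7)·[[-2, -1], [3, -2]]
= [[-2/7, -1/7], [3/7, -2/7]]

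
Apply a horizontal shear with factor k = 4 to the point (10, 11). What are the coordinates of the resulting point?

Shear matrix for horizontal shear with factor k = 4:
[[1, 4], [0, 1]]
Result: (10, 11) → (54, 11)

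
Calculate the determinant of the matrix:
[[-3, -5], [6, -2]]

For a 2×2 matrix [[a, b], [c, d]], det = ad - bc
det = (-3)(-2) - (-5)(6) = 6 - -30 = 36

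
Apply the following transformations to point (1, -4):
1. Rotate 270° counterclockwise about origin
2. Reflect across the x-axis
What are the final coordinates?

Step 1: Rotate 270° → (-4, -1)
Step 2: Reflect across x-axis → (-4, 1)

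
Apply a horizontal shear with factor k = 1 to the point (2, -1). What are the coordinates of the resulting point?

Shear matrix for horizontal shear with factor k = 1:
[[1, 1], [0, 1]]
Result: (2, -1) → (1, -1)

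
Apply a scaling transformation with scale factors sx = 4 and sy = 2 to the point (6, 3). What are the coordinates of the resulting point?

Scaling matrix:
[[4, 0], [0, 2]]
Result: (6 × 4, 3 × 2) = (24, 6)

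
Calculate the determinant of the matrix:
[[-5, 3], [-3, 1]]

For a 2×2 matrix [[a, b], [c, d]], det = ad - bc
det = (-5)(1) - (3)(-3) = -5 - -9 = 4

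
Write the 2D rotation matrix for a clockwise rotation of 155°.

Rotation matrix formula: [[cos θ, -sin θ], [sin θ, cos θ]]
A clockwise rotation by 155° is equivalent to a counterclockwise rotation by -155°.
For θ = -155°:
cos(-155°) = -0.9063
sin(-155°) = -0.4226
Result: [[-0.9063, 0.4226], [-0.4226, -0.9063]]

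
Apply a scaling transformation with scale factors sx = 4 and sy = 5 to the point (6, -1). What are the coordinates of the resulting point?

Scaling matrix:
[[4, 0], [0, 5]]
Result: (6 × 4, -1 × 5) = (24, -5)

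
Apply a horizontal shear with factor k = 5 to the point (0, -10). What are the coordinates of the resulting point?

Shear matrix for horizontal shear with factor k = 5:
[[1, 5], [0, 1]]
Result: (0, -10) → (-50, -10)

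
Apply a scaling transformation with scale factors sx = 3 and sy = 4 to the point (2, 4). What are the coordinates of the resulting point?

Scaling matrix:
[[3, 0], [0, 4]]
Result: (2 × 3, 4 × 4) = (6, 16)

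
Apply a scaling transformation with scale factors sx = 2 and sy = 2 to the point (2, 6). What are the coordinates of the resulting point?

Scaling matrix:
[[2, 0], [0, 2]]
Result: (2 × 2, 6 × 2) = (4, 12)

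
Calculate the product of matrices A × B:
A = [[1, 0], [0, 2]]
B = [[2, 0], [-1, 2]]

Matrix multiplication:
C[0][0] = 1×2 + 0×-1 = 2
C[0][1] = 1×0 + 0×2 = 0
C[1][0] = 0×2 + 2×-1 = -2
C[1][1] = 0×0 + 2×2 = 4
Result: [[2, 0], [-2, 4]]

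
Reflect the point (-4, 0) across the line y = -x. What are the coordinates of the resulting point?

Reflection across line y = -x: (-4, 0) → (0, 4)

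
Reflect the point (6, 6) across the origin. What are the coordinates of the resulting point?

Reflection across origin: (6, 6) → (-6, -6)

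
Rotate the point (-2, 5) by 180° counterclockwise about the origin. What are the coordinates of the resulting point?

Rotation matrix for 180°: [[cos 180°, -sin 180°], [sin 180°, cos 180°]] = [[-1, 0], [0, -1]]
[[-1, 0], [0, -1]] × [-2, 5]ᵀ = [2, -5]ᵀ
Result: (2, -5)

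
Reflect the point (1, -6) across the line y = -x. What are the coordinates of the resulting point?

Reflection across line y = -x: (1, -6) → (6, -1)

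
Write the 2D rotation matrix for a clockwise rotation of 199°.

Rotation matrix formula: [[cos θ, -sin θ], [sin θ, cos θ]]
A clockwise rotation by 199° is equivalent to a counterclockwise rotation by -199°.
For θ = -199°:
cos(-199°) = -0.9455
sin(-199°) = 0.3256
Result: [[-0.9455, -0.3256], [0.3256, -0.9455]]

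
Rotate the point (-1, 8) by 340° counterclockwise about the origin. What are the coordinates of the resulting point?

Rotation matrix for 340°: [[cos 340°, -sin 340°], [sin 340°, cos 340°]] ≈ [[0.939693, 0.342020], [-0.342020, 0.939693]]
[[0.939693, 0.342020], [-0.342020, 0.939693]] × [-1, 8]ᵀ ≈ [1.7965, 7.8596]ᵀ
Result: (1.7965, 7.8596)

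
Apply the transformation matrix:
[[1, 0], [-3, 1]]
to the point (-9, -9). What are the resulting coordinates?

Matrix multiplication:
[[1, 0], [-3, 1]] × [-9, -9]ᵀ
= [(1)(-9) + (0)(-9), (-3)(-9) + (1)(-9)]ᵀ
= [-9, 18]ᵀ
Result: (-9, 18)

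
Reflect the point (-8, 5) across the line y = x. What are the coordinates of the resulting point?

Reflection across line y = x: (-8, 5) → (5, -8)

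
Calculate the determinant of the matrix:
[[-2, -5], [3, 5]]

For a 2×2 matrix [[a, b], [c, d]], det = ad - bc
det = (-2)(5) - (-5)(3) = -10 - -15 = 5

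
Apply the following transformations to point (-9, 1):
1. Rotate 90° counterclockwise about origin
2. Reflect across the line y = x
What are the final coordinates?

Step 1: Rotate 90° → (-1, -9)
Step 2: Reflect across line y = x → (-9, -1)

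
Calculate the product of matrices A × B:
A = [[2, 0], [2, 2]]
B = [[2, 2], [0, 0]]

Matrix multiplication:
C[0][0] = 2×2 + 0×0 = 4
C[0][1] = 2×2 + 0×0 = 4
C[1][0] = 2×2 + 2×0 = 4
C[1][1] = 2×2 + 2×0 = 4
Result: [[4, 4], [4, 4]]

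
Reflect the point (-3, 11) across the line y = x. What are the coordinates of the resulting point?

Reflection across line y = x: (-3, 11) → (11, -3)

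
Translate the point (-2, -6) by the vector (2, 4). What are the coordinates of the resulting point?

Translation by (2, 4) (homogeneous matrix [[1, 0, 2], [0, 1, 4], [0, 0, 1]]):
x' = -2 + 2 = 0
y' = -6 + 4 = -2
Result: (0, -2)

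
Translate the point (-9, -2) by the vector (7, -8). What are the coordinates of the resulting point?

Translation by (7, -8) (homogeneous matrix [[1, 0, 7], [0, 1, -8], [0, 0, 1]]):
x' = -9 + 7 = -2
y' = -2 + -8 = -10
Result: (-2, -10)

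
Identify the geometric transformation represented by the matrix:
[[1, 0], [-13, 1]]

This matrix represents: vertical shear with factor -13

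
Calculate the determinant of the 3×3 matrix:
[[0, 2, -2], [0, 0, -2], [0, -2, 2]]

Expansion along first row:
det = 0·det([[0,-2],[-2,2]]) - 2·det([[0,-2],[0,2]]) + -2·det([[0,0],[0,-2]])
    = 0·(0·2 - -2·-2) - 2·(0·2 - -2·0) + -2·(0·-2 - 0·0)
    = 0·-4 - 2·0 + -2·0
    = 0 + 0 + 0 = 0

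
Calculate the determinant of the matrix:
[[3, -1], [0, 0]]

For a 2×2 matrix [[a, b], [c, d]], det = ad - bc
det = (3)(0) - (-1)(0) = 0 - 0 = 0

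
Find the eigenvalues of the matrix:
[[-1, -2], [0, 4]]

Characteristic equation: det(A - λI) = 0
λ² - (trace)λ + (det) = 0
trace = -1 + 4 = 3, det = (-1)(4) - (-2)(0) = -4
λ² - (3)λ + (-4) = 0
λ = (3 ± √((3)² - 4·(-4))) / 2 = (3 ± √25) / 2
Solving: λ = -1, 4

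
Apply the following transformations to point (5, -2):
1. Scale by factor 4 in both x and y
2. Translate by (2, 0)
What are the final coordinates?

Step 1: Scale (5, -2) by 4 → (20, -8)
Step 2: Translate by (2, 0) → (22, -8)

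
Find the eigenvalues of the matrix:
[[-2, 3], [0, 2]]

Characteristic equation: det(A - λI) = 0
λ² - (trace)λ + (det) = 0
trace = -2 + 2 = 0, det = (-2)(2) - (3)(0) = -4
λ² - (0)λ + (-4) = 0
λ = (0 ± √((0)² - 4·(-4))) / 2 = (0 ± √16) / 2
Solving: λ = -2, 2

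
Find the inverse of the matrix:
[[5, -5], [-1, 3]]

For [[a,b],[c,d]], inverse = (1/det)·[[d,-b],[-c,a]]
det = (5)(3) - (-5)(-1) = 15 - 5 = 10
Inverse = (1/10)·[[3, 5], [1, 5]]
= [[3/10, 1/2], [1/10, 1/2]]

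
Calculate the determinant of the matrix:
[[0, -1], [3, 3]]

For a 2×2 matrix [[a, b], [c, d]], det = ad - bc
det = (0)(3) - (-1)(3) = 0 - -3 = 3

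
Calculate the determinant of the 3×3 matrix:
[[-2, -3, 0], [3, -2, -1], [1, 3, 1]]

Expansion along first row:
det = -2·det([[-2,-1],[3,1]]) - -3·det([[3,-1],[1,1]]) + 0·det([[3,-2],[1,3]])
    = -2·(-2·1 - -1·3) - -3·(3·1 - -1·1) + 0·(3·3 - -2·1)
    = -2·1 - -3·4 + 0·11
    = -2 + 12 + 0 = 10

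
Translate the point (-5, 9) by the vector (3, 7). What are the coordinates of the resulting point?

Translation by (3, 7) (homogeneous matrix [[1, 0, 3], [0, 1, 7], [0, 0, 1]]):
x' = -5 + 3 = -2
y' = 9 + 7 = 16
Result: (-2, 16)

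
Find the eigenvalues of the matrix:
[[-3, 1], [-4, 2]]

Characteristic equation: det(A - λI) = 0
λ² - (trace)λ + (det) = 0
trace = -3 + 2 = -1, det = (-3)(2) - (1)(-4) = -2
λ² - (-1)λ + (-2) = 0
λ = (-1 ± √((-1)² - 4·(-2))) / 2 = (-1 ± √9) / 2
Solving: λ = -2, 1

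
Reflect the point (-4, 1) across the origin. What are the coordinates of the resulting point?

Reflection across origin: (-4, 1) → (4, -1)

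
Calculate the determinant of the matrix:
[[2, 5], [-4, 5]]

For a 2×2 matrix [[a, b], [c, d]], det = ad - bc
det = (2)(5) - (5)(-4) = 10 - -20 = 30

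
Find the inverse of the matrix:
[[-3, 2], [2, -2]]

For [[a,b],[c,d]], inverse = (1/det)·[[d,-b],[-c,a]]
det = (-3)(-2) - (2)(2) = 6 - 4 = 2
Inverse = (1/2)·[[-2, -2], [-2, -3]]
= [[-1, -1], [-1, -3/2]]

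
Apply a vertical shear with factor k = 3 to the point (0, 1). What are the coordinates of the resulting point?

Shear matrix for vertical shear with factor k = 3:
[[1, 0], [3, 1]]
Result: (0, 1) → (0, 1)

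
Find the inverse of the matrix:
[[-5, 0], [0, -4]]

For [[a,b],[c,d]], inverse = (1/det)·[[d,-b],[-c,a]]
det = (-5)(-4) - (0)(0) = 20 - 0 = 20
Inverse = (1/20)·[[-4, 0], [0, -5]]
= [[-1/5, 0], [0, -1/4]]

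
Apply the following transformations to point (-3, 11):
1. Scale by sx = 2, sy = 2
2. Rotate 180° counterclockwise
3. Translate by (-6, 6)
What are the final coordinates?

Step 1: Scale → (-6, 22)
Step 2: Rotate 180° → (6, -22)
Step 3: Translate → (0, -16)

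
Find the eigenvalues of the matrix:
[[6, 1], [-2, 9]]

Characteristic equation: det(A - λI) = 0
λ² - (trace)λ + (det) = 0
trace = 6 + 9 = 15, det = (6)(9) - (1)(-2) = 56
λ² - (15)λ + (56) = 0
λ = (15 ± √((15)² - 4·(56))) / 2 = (15 ± √1) / 2
Solving: λ = 7, 8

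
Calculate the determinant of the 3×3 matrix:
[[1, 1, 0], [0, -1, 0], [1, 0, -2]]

Expansion along first row:
det = 1·det([[-1,0],[0,-2]]) - 1·det([[0,0],[1,-2]]) + 0·det([[0,-1],[1,0]])
    = 1·(-1·-2 - 0·0) - 1·(0·-2 - 0·1) + 0·(0·0 - -1·1)
    = 1·2 - 1·0 + 0·1
    = 2 + 0 + 0 = 2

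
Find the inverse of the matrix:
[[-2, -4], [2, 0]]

For [[a,b],[c,d]], inverse = (1/det)·[[d,-b],[-c,a]]
det = (-2)(0) - (-4)(2) = 0 - -8 = 8
Inverse = (1/8)·[[0, 4], [-2, -2]]
= [[0, 1/2], [-1/4, -1/4]]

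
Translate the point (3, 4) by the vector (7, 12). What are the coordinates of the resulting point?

Translation by (7, 12) (homogeneous matrix [[1, 0, 7], [0, 1, 12], [0, 0, 1]]):
x' = 3 + 7 = 10
y' = 4 + 12 = 16
Result: (10, 16)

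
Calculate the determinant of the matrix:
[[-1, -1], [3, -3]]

For a 2×2 matrix [[a, b], [c, d]], det = ad - bc
det = (-1)(-3) - (-1)(3) = 3 - -3 = 6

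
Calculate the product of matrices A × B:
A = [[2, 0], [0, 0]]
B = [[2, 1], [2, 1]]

Matrix multiplication:
C[0][0] = 2×2 + 0×2 = 4
C[0][1] = 2×1 + 0×1 = 2
C[1][0] = 0×2 + 0×2 = 0
C[1][1] = 0×1 + 0×1 = 0
Result: [[4, 2], [0, 0]]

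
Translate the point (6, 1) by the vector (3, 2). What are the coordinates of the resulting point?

Translation by (3, 2) (homogeneous matrix [[1, 0, 3], [0, 1, 2], [0, 0, 1]]):
x' = 6 + 3 = 9
y' = 1 + 2 = 3
Result: (9, 3)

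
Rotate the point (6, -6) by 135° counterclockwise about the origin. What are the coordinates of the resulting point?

Rotation matrix for 135°: [[cos 135°, -sin 135°], [sin 135°, cos 135°]] ≈ [[-0.707107, -0.707107], [0.707107, -0.707107]]
[[-0.707107, -0.707107], [0.707107, -0.707107]] × [6, -6]ᵀ ≈ [0, 8.4853]ᵀ
Result: (0, 8.4853)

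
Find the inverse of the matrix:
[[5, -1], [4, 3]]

For [[a,b],[c,d]], inverse = (1/det)·[[d,-b],[-c,a]]
det = (5)(3) - (-1)(4) = 15 - -4 = 19
Inverse = (1/19)·[[3, 1], [-4, 5]]
= [[3/19, 1/19], [-4/19, 5/19]]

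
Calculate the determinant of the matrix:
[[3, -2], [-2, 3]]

For a 2×2 matrix [[a, b], [c, d]], det = ad - bc
det = (3)(3) - (-2)(-2) = 9 - 4 = 5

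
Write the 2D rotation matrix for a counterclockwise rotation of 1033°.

Rotation matrix formula: [[cos θ, -sin θ], [sin θ, cos θ]]
For θ = 1033°:
cos(1033°) = 0.6820
sin(1033°) = -0.7314
Result: [[0.6820, 0.7314], [-0.7314, 0.6820]]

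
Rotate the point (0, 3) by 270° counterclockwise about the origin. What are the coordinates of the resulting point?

Rotation matrix for 270°: [[cos 270°, -sin 270°], [sin 270°, cos 270°]] = [[0, 1], [-1, 0]]
[[0, 1], [-1, 0]] × [0, 3]ᵀ = [3, 0]ᵀ
Result: (3, 0)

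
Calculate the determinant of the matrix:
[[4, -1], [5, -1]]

For a 2×2 matrix [[a, b], [c, d]], det = ad - bc
det = (4)(-1) - (-1)(5) = -4 - -5 = 1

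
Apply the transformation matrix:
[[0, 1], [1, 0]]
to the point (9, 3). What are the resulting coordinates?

Matrix multiplication:
[[0, 1], [1, 0]] × [9, 3]ᵀ
= [(0)(9) + (1)(3), (1)(9) + (0)(3)]ᵀ
= [3, 9]ᵀ
Result: (3, 9)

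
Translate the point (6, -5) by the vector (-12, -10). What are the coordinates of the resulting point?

Translation by (-12, -10) (homogeneous matrix [[1, 0, -12], [0, 1, -10], [0, 0, 1]]):
x' = 6 + -12 = -6
y' = -5 + -10 = -15
Result: (-6, -15)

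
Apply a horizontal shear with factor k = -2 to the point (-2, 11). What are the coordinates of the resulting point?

Shear matrix for horizontal shear with factor k = -2:
[[1, -2], [0, 1]]
Result: (-2, 11) → (-24, 11)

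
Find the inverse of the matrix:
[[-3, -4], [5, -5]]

For [[a,b],[c,d]], inverse = (1/det)·[[d,-b],[-c,a]]
det = (-3)(-5) - (-4)(5) = 15 - -20 = 35
Inverse = (1/35)·[[-5, 4], [-5, -3]]
= [[-1/7, 4/35], [-1/7, -3/35]]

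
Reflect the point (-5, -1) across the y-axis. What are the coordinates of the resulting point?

Reflection across y-axis: (-5, -1) → (5, -1)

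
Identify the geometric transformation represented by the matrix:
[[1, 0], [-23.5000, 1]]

This matrix represents: vertical shear with factor -23.5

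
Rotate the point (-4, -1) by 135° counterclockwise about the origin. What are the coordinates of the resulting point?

Rotation matrix for 135°: [[cos 135°, -sin 135°], [sin 135°, cos 135°]] ≈ [[-0.707107, -0.707107], [0.707107, -0.707107]]
[[-0.707107, -0.707107], [0.707107, -0.707107]] × [-4, -1]ᵀ ≈ [3.5355, -2.1213]ᵀ
Result: (3.5355, -2.1213)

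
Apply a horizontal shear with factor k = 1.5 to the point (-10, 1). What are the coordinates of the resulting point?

Shear matrix for horizontal shear with factor k = 1.5:
[[1, 1.50], [0, 1]]
Result: (-10, 1) → (-8.5, 1)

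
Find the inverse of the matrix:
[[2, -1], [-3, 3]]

For [[a,b],[c,d]], inverse = (1/det)·[[d,-b],[-c,a]]
det = (2)(3) - (-1)(-3) = 6 - 3 = 3
Inverse = (1/3)·[[3, 1], [3, 2]]
= [[1, 1/3], [1, 2/3]]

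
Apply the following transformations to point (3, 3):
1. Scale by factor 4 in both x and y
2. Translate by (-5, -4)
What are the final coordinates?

Step 1: Scale (3, 3) by 4 → (12, 12)
Step 2: Translate by (-5, -4) → (7, 8)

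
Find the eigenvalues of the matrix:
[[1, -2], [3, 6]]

Characteristic equation: det(A - λI) = 0
λ² - (trace)λ + (det) = 0
trace = 1 + 6 = 7, det = (1)(6) - (-2)(3) = 12
λ² - (7)λ + (12) = 0
λ = (7 ± √((7)² - 4·(12))) / 2 = (7 ± √1) / 2
Solving: λ = 3, 4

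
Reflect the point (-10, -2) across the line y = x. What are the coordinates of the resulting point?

Reflection across line y = x: (-10, -2) → (-2, -10)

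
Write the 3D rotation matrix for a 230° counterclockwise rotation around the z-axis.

Rotation matrix for counterclockwise 230° around z-axis:
cos(230°) = -0.6428, sin(230°) = -0.7660
Result: [[-0.6428, 0.7660, 0], [-0.7660, -0.6428, 0], [0, 0, 1]]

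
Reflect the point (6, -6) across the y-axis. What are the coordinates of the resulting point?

Reflection across y-axis: (6, -6) → (-6, -6)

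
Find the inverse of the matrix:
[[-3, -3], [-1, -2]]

For [[a,b],[c,d]], inverse = (1/det)·[[d,-b],[-c,a]]
det = (-3)(-2) - (-3)(-1) = 6 - 3 = 3
Inverse = (1/3)·[[-2, 3], [1, -3]]
= [[-2/3, 1], [1/3, -1]]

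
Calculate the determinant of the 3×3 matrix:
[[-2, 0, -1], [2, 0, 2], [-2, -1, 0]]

Expansion along first row:
det = -2·det([[0,2],[-1,0]]) - 0·det([[2,2],[-2,0]]) + -1·det([[2,0],[-2,-1]])
    = -2·(0·0 - 2·-1) - 0·(2·0 - 2·-2) + -1·(2·-1 - 0·-2)
    = -2·2 - 0·4 + -1·-2
    = -4 + 0 + 2 = -2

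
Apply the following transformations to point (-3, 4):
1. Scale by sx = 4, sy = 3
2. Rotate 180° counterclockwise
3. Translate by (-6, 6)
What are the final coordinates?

Step 1: Scale → (-12, 12)
Step 2: Rotate 180° → (12, -12)
Step 3: Translate → (6, -6)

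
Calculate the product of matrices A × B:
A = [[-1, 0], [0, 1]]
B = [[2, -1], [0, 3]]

Matrix multiplication:
C[0][0] = -1×2 + 0×0 = -2
C[0][1] = -1×-1 + 0×3 = 1
C[1][0] = 0×2 + 1×0 = 0
C[1][1] = 0×-1 + 1×3 = 3
Result: [[-2, 1], [0, 3]]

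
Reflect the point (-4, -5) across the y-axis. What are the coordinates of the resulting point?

Reflection across y-axis: (-4, -5) → (4, -5)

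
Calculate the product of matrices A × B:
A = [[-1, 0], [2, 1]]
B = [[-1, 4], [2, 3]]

Matrix multiplication:
C[0][0] = -1×-1 + 0×2 = 1
C[0][1] = -1×4 + 0×3 = -4
C[1][0] = 2×-1 + 1×2 = 0
C[1][1] = 2×4 + 1×3 = 11
Result: [[1, -4], [0, 11]]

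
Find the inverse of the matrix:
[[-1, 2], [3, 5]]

For [[a,b],[c,d]], inverse = (1/det)·[[d,-b],[-c,a]]
det = (-1)(5) - (2)(3) = -5 - 6 = -11
Inverse = (1/-11)·[[5, -2], [-3, -1]]
= [[-5/11, 2/11], [3/11, 1/11]]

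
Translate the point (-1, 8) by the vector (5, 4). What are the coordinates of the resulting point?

Translation by (5, 4) (homogeneous matrix [[1, 0, 5], [0, 1, 4], [0, 0, 1]]):
x' = -1 + 5 = 4
y' = 8 + 4 = 12
Result: (4, 12)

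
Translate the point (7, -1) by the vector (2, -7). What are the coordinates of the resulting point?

Translation by (2, -7) (homogeneous matrix [[1, 0, 2], [0, 1, -7], [0, 0, 1]]):
x' = 7 + 2 = 9
y' = -1 + -7 = -8
Result: (9, -8)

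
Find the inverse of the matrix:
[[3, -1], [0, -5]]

For [[a,b],[c,d]], inverse = (1/det)·[[d,-b],[-c,a]]
det = (3)(-5) - (-1)(0) = -15 - 0 = -15
Inverse = (1/-15)·[[-5, 1], [0, 3]]
= [[1/3, -1/15], [0, -1/5]]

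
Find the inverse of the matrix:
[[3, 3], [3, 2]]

For [[a,b],[c,d]], inverse = (1/det)·[[d,-b],[-c,a]]
det = (3)(2) - (3)(3) = 6 - 9 = -3
Inverse = (1/-3)·[[2, -3], [-3, 3]]
= [[-2/3, 1], [1, -1]]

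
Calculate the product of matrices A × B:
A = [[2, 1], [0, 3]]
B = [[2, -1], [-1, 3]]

Matrix multiplication:
C[0][0] = 2×2 + 1×-1 = 3
C[0][1] = 2×-1 + 1×3 = 1
C[1][0] = 0×2 + 3×-1 = -3
C[1][1] = 0×-1 + 3×3 = 9
Result: [[3, 1], [-3, 9]]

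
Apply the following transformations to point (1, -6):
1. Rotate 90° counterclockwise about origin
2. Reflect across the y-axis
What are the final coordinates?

Step 1: Rotate 90° → (6, 1)
Step 2: Reflect across y-axis → (-6, 1)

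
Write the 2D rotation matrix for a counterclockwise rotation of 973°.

Rotation matrix formula: [[cos θ, -sin θ], [sin θ, cos θ]]
For θ = 973°:
cos(973°) = -0.2924
sin(973°) = -0.9563
Result: [[-0.2924, 0.9563], [-0.9563, -0.2924]]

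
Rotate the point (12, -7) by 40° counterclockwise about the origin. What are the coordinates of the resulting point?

Rotation matrix for 40°: [[cos 40°, -sin 40°], [sin 40°, cos 40°]] ≈ [[0.766044, -0.642788], [0.642788, 0.766044]]
[[0.766044, -0.642788], [0.642788, 0.766044]] × [12, -7]ᵀ ≈ [13.6920, 2.3511]ᵀ
Result: (13.6920, 2.3511)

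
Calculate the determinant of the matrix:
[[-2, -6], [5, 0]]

For a 2×2 matrix [[a, b], [c, d]], det = ad - bc
det = (-2)(0) - (-6)(5) = 0 - -30 = 30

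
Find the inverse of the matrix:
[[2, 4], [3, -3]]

For [[a,b],[c,d]], inverse = (1/det)·[[d,-b],[-c,a]]
det = (2)(-3) - (4)(3) = -6 - 12 = -18
Inverse = (1/-18)·[[-3, -4], [-3, 2]]
= [[1/6, 2/9], [1/6, -1/9]]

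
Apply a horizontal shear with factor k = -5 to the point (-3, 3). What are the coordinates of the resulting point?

Shear matrix for horizontal shear with factor k = -5:
[[1, -5], [0, 1]]
Result: (-3, 3) → (-18, 3)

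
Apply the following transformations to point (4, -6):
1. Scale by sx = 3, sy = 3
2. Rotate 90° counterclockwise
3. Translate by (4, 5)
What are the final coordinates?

Step 1: Scale → (12, -18)
Step 2: Rotate 90° → (18, 12)
Step 3: Translate → (22, 17)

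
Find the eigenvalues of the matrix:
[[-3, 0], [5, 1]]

Characteristic equation: det(A - λI) = 0
λ² - (trace)λ + (det) = 0
trace = -3 + 1 = -2, det = (-3)(1) - (0)(5) = -3
λ² - (-2)λ + (-3) = 0
λ = (-2 ± √((-2)² - 4·(-3))) / 2 = (-2 ± √16) / 2
Solving: λ = -3, 1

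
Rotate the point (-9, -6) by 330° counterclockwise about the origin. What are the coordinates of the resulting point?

Rotation matrix for 330°: [[cos 330°, -sin 330°], [sin 330°, cos 330°]] ≈ [[0.866025, 0.500000], [-0.500000, 0.866025]]
[[0.866025, 0.500000], [-0.500000, 0.866025]] × [-9, -6]ᵀ ≈ [-10.7942, -0.6962]ᵀ
Result: (-10.7942, -0.6962)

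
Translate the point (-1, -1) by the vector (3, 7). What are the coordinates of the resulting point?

Translation by (3, 7) (homogeneous matrix [[1, 0, 3], [0, 1, 7], [0, 0, 1]]):
x' = -1 + 3 = 2
y' = -1 + 7 = 6
Result: (2, 6)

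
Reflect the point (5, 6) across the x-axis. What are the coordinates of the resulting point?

Reflection across x-axis: (5, 6) → (5, -6)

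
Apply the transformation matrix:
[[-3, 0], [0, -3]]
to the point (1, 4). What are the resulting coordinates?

Matrix multiplication:
[[-3, 0], [0, -3]] × [1, 4]ᵀ
= [(-3)(1) + (0)(4), (0)(1) + (-3)(4)]ᵀ
= [-3, -12]ᵀ
Result: (-3, -12)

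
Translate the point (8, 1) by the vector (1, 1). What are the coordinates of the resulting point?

Translation by (1, 1) (homogeneous matrix [[1, 0, 1], [0, 1, 1], [0, 0, 1]]):
x' = 8 + 1 = 9
y' = 1 + 1 = 2
Result: (9, 2)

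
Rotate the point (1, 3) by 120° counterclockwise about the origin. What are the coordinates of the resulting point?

Rotation matrix for 120°: [[cos 120°, -sin 120°], [sin 120°, cos 120°]] ≈ [[-0.500000, -0.866025], [0.866025, -0.500000]]
[[-0.500000, -0.866025], [0.866025, -0.500000]] × [1, 3]ᵀ ≈ [-3.0981, -0.6340]ᵀ
Result: (-3.0981, -0.6340)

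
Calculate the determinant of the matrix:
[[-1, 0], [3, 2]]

For a 2×2 matrix [[a, b], [c, d]], det = ad - bc
det = (-1)(2) - (0)(3) = -2 - 0 = -2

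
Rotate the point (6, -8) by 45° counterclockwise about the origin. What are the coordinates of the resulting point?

Rotation matrix for 45°: [[cos 45°, -sin 45°], [sin 45°, cos 45°]] ≈ [[0.707107, -0.707107], [0.707107, 0.707107]]
[[0.707107, -0.707107], [0.707107, 0.707107]] × [6, -8]ᵀ ≈ [9.8995, -1.4142]ᵀ
Result: (9.8995, -1.4142)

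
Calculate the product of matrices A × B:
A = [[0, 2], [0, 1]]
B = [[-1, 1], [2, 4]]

Matrix multiplication:
C[0][0] = 0×-1 + 2×2 = 4
C[0][1] = 0×1 + 2×4 = 8
C[1][0] = 0×-1 + 1×2 = 2
C[1][1] = 0×1 + 1×4 = 4
Result: [[4, 8], [2, 4]]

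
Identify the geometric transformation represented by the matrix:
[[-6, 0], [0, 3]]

This matrix represents: non-uniform scaling by sx = -6, sy = 3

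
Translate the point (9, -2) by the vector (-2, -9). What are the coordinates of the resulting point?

Translation by (-2, -9) (homogeneous matrix [[1, 0, -2], [0, 1, -9], [0, 0, 1]]):
x' = 9 + -2 = 7
y' = -2 + -9 = -11
Result: (7, -11)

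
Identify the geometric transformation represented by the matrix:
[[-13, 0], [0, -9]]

This matrix represents: non-uniform scaling by sx = -13, sy = -9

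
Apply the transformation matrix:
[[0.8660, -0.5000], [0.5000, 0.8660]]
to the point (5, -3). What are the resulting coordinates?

Matrix multiplication:
[[0.8660, -0.5000], [0.5000, 0.8660]] × [5, -3]ᵀ
= [(0.8660)(5) + (-0.5000)(-3), (0.5000)(5) + (0.8660)(-3)]ᵀ
= [5.8300, -0.0980]ᵀ
Result: (5.8300, -0.0980)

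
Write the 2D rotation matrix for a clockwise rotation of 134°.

Rotation matrix formula: [[cos θ, -sin θ], [sin θ, cos θ]]
A clockwise rotation by 134° is equivalent to a counterclockwise rotation by -134°.
For θ = -134°:
cos(-134°) = -0.6947
sin(-134°) = -0.7193
Result: [[-0.6947, 0.7193], [-0.7193, -0.6947]]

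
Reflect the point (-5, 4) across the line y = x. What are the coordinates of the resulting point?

Reflection across line y = x: (-5, 4) → (4, -5)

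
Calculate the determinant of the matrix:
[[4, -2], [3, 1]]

For a 2×2 matrix [[a, b], [c, d]], det = ad - bc
det = (4)(1) - (-2)(3) = 4 - -6 = 10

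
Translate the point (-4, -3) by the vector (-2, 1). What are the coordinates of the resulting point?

Translation by (-2, 1) (homogeneous matrix [[1, 0, -2], [0, 1, 1], [0, 0, 1]]):
x' = -4 + -2 = -6
y' = -3 + 1 = -2
Result: (-6, -2)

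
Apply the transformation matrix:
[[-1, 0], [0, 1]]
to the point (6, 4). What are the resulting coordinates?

Matrix multiplication:
[[-1, 0], [0, 1]] × [6, 4]ᵀ
= [(-1)(6) + (0)(4), (0)(6) + (1)(4)]ᵀ
= [-6, 4]ᵀ
Result: (-6, 4)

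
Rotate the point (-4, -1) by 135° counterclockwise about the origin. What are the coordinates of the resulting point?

Rotation matrix for 135°: [[cos 135°, -sin 135°], [sin 135°, cos 135°]] ≈ [[-0.707107, -0.707107], [0.707107, -0.707107]]
[[-0.707107, -0.707107], [0.707107, -0.707107]] × [-4, -1]ᵀ ≈ [3.5355, -2.1213]ᵀ
Result: (3.5355, -2.1213)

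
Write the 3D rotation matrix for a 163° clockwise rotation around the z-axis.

Rotation matrix for clockwise 163° around z-axis:
A clockwise rotation by 163° is a counterclockwise rotation by -163°.
cos(-163°) = -0.9563, sin(-163°) = -0.2924
Result: [[-0.9563, 0.2924, 0], [-0.2924, -0.9563, 0], [0, 0, 1]]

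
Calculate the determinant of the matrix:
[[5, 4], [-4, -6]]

For a 2×2 matrix [[a, b], [c, d]], det = ad - bc
det = (5)(-6) - (4)(-4) = -30 - -16 = -14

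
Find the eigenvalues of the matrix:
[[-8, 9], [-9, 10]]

Characteristic equation: det(A - λI) = 0
λ² - (trace)λ + (det) = 0
trace = -8 + 10 = 2, det = (-8)(10) - (9)(-9) = 1
λ² - (2)λ + (1) = 0
λ = (2 ± √((2)² - 4·(1))) / 2 = (2 ± √0) / 2
Solving: λ = 1, 1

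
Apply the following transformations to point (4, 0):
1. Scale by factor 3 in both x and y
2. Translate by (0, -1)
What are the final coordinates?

Step 1: Scale (4, 0) by 3 → (12, 0)
Step 2: Translate by (0, -1) → (12, -1)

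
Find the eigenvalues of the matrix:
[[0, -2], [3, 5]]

Characteristic equation: det(A - λI) = 0
λ² - (trace)λ + (det) = 0
trace = 0 + 5 = 5, det = (0)(5) - (-2)(3) = 6
λ² - (5)λ + (6) = 0
λ = (5 ± √((5)² - 4·(6))) / 2 = (5 ± √1) / 2
Solving: λ = 2, 3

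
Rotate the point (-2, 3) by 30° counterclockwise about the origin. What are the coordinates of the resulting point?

Rotation matrix for 30°: [[cos 30°, -sin 30°], [sin 30°, cos 30°]] ≈ [[0.866025, -0.500000], [0.500000, 0.866025]]
[[0.866025, -0.500000], [0.500000, 0.866025]] × [-2, 3]ᵀ ≈ [-3.2321, 1.5981]ᵀ
Result: (-3.2321, 1.5981)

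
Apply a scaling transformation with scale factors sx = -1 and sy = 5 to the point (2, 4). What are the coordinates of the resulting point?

Scaling matrix:
[[-1, 0], [0, 5]]
Result: (2 × -1, 4 × 5) = (-2, 20)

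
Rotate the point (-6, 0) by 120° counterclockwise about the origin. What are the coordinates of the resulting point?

Rotation matrix for 120°: [[cos 120°, -sin 120°], [sin 120°, cos 120°]] ≈ [[-0.500000, -0.866025], [0.866025, -0.500000]]
[[-0.500000, -0.866025], [0.866025, -0.500000]] × [-6, 0]ᵀ ≈ [3, -5.1962]ᵀ
Result: (3, -5.1962)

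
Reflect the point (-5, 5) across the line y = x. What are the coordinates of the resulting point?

Reflection across line y = x: (-5, 5) → (5, -5)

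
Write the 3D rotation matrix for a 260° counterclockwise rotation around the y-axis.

Rotation matrix for counterclockwise 260° around y-axis:
cos(260°) = -0.1736, sin(260°) = -0.9848
Result: [[-0.1736, 0, -0.9848], [0, 1, 0], [0.9848, 0, -0.1736]]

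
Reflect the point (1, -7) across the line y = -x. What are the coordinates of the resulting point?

Reflection across line y = -x: (1, -7) → (7, -1)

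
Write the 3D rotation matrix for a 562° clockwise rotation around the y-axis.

Rotation matrix for clockwise 562° around y-axis:
A clockwise rotation by 562° is a counterclockwise rotation by -562°.
cos(-562°) = -0.9272, sin(-562°) = 0.3746
Result: [[-0.9272, 0, 0.3746], [0, 1, 0], [-0.3746, 0, -0.9272]]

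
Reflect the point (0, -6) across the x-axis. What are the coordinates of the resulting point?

Reflection across x-axis: (0, -6) → (0, 6)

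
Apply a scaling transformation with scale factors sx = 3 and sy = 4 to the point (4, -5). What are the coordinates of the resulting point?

Scaling matrix:
[[3, 0], [0, 4]]
Result: (4 × 3, -5 × 4) = (12, -20)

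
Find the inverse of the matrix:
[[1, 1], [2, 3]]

For [[a,b],[c,d]], inverse = (1/det)·[[d,-b],[-c,a]]
det = (1)(3) - (1)(2) = 3 - 2 = 1
Inverse = [[3, -1], [-2, 1]]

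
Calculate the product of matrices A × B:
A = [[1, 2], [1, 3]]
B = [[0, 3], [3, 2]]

Matrix multiplication:
C[0][0] = 1×0 + 2×3 = 6
C[0][1] = 1×3 + 2×2 = 7
C[1][0] = 1×0 + 3×3 = 9
C[1][1] = 1×3 + 3×2 = 9
Result: [[6, 7], [9, 9]]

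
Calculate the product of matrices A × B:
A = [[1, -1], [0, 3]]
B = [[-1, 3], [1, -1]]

Matrix multiplication:
C[0][0] = 1×-1 + -1×1 = -2
C[0][1] = 1×3 + -1×-1 = 4
C[1][0] = 0×-1 + 3×1 = 3
C[1][1] = 0×3 + 3×-1 = -3
Result: [[-2, 4], [3, -3]]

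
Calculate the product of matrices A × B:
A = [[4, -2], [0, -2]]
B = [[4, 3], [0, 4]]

Matrix multiplication:
C[0][0] = 4×4 + -2×0 = 16
C[0][1] = 4×3 + -2×4 = 4
C[1][0] = 0×4 + -2×0 = 0
C[1][1] = 0×3 + -2×4 = -8
Result: [[16, 4], [0, -8]]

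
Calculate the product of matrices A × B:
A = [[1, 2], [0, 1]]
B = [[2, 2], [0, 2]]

Matrix multiplication:
C[0][0] = 1×2 + 2×0 = 2
C[0][1] = 1×2 + 2×2 = 6
C[1][0] = 0×2 + 1×0 = 0
C[1][1] = 0×2 + 1×2 = 2
Result: [[2, 6], [0, 2]]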